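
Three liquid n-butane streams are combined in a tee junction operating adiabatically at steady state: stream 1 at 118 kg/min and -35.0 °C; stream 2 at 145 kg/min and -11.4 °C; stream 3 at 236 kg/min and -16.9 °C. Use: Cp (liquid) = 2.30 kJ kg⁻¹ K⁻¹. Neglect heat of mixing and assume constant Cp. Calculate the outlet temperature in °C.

T_out = -19.6 °C

No heat crosses the boundary, so H_out = H_in.
T_out = Σ ṁᵢCp,ᵢTᵢ / Σ ṁᵢCp,ᵢ
      = -22474 / 1147.7 = -19.582 °C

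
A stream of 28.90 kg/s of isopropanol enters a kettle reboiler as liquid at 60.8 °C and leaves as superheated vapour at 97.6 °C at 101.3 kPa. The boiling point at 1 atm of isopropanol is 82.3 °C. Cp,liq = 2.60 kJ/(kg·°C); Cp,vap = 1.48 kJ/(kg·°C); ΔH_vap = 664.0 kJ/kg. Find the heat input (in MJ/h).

Q = 77300 MJ/h

liquid 60.8→82.3 °C: 55.9 kJ/kg
vaporisation at 82.3 °C: 664 kJ/kg
vapour 82.3→97.6 °C: 22.644 kJ/kg
Δh = 55.9 + 664 + 22.644 = 742.54 kJ/kg
Q = ṁ·Δh = 28.90 kg/s × 742.54 kJ/kg = 21460 kJ/s
|Q| = 21460 kW = 77254 MJ/h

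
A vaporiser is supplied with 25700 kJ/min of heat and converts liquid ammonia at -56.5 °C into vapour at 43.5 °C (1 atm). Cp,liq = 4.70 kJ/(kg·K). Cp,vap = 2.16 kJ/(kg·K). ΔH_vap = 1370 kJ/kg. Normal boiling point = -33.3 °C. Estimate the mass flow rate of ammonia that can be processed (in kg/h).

Δh = 4.70×(-33.3−-56.5) + 1370 + 2.16×(43.5−-33.3) = 1644.9 kJ/kg
Q = 25700 kJ/min = 428.33 kJ/s = 1.542e+06 kJ/h
ṁ = Q/Δh = 1.542e+06 / 1644.9 = 937.43 kg/h

ṁ = 937 kg/h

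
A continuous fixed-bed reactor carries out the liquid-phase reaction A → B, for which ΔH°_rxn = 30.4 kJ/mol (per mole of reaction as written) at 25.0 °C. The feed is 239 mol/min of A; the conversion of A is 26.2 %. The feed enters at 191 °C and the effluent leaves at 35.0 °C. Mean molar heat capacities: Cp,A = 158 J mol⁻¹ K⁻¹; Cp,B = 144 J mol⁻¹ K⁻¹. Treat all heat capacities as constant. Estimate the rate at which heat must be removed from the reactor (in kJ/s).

Extent of reaction ξ = 0.262 × 239 = 62.618 mol/min
Reaction term: ξ·ΔH°_rxn = 62.618 × 30.4 = 1903.6 kJ/min
Sensible, feed 191→25 °C: -6268.5 kJ/min
Outlet flows (mol/min): A 176.38, B 62.618
Sensible, products 25→35.0 °C: 368.85 kJ/min
Q = ΔH = -3996.1 kJ/min = -66.601 kW
Heat removed = 66.601 kJ/s

Q_out = 66.6 kJ/s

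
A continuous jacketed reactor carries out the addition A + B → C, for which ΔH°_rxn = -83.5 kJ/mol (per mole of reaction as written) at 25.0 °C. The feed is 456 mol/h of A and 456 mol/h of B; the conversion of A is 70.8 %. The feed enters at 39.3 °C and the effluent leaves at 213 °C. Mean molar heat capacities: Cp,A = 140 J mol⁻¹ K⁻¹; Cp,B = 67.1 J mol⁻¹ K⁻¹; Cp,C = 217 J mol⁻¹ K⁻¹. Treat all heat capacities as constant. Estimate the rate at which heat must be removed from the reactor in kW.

Q_out = 2.76 kW

Extent of reaction ξ = 0.708 × 456 = 322.85 mol/h
Reaction term: ξ·ΔH°_rxn = 322.85 × -83.5 = -26958 kJ/h
Sensible, feed 39.3→25 °C: -1350.5 kJ/h
Outlet flows (mol/h): A 133.15, B 133.15, C 322.85
Sensible, products 25→213 °C: 18355 kJ/h
Q = ΔH = -9953.1 kJ/h = -2.7648 kW
Heat removed = 2.7648 kW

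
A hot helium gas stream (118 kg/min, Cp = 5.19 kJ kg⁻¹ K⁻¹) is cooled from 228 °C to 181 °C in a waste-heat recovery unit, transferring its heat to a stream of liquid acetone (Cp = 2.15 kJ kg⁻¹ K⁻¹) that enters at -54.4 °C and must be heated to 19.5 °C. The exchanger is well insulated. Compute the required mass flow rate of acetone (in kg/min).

ṁ_c = 181 kg/min

Heat released by hot stream: Q = 118 × 5.19 × (228 − 181) = 28784 kJ/min
Energy balance on cold side (adiabatic exchanger): Q = ṁ_c·Cp_c·(T_c,out − T_c,in)
ṁ_c = 28784 / [2.15 × (19.5 − -54.4)] = 181.16 kg/min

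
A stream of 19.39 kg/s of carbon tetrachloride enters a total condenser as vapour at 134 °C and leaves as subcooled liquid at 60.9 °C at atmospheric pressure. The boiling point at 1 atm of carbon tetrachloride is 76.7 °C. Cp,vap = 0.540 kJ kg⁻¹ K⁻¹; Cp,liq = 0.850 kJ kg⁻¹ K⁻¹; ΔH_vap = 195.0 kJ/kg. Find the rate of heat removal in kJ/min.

vapour 134→76.7 °C: -30.942 kJ/kg
condensation at 76.7 °C: -195 kJ/kg
liquid 76.7→60.9 °C: -13.43 kJ/kg
Δh = -30.942 + -195 + -13.43 = -239.37 kJ/kg
Q = ṁ·Δh = 19.39 kg/s × -239.37 kJ/kg = -4641.4 kJ/s
|Q| = 4641.4 kW = 278490 kJ/min

Q_c = 278000 kJ/min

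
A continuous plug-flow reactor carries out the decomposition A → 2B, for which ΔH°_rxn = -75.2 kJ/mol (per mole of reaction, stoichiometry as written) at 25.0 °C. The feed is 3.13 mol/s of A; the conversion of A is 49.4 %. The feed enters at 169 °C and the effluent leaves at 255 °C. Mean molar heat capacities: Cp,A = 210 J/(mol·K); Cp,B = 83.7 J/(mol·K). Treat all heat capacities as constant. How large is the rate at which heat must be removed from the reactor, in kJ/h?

Q_out = 270000 kJ/h

Extent of reaction ξ = 0.494 × 3.13 = 1.5462 mol/s
Reaction term: ξ·ΔH°_rxn = 1.5462 × -75.2 = -116.28 kJ/s
Sensible, feed 169→25 °C: -94.651 kJ/s
Outlet flows (mol/s): A 1.5838, B 3.0924
Sensible, products 25→255 °C: 136.03 kJ/s
Q = ΔH = -74.898 kJ/s = -74.898 kW
Heat removed = 269630 kJ/h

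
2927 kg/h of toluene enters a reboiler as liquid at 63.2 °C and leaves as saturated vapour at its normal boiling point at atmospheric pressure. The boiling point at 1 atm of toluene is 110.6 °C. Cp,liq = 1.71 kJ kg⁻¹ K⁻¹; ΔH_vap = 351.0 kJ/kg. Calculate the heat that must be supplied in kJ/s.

liquid 63.2→110.6 °C: 81.054 kJ/kg
vaporisation at 110.6 °C: 351 kJ/kg
Δh = 81.054 + 351 = 432.05 kJ/kg
Q = ṁ·Δh = 2927 kg/h × 432.05 kJ/kg = 1.2646e+06 kJ/h
|Q| = 351.28 kW

Q = 351 kJ/s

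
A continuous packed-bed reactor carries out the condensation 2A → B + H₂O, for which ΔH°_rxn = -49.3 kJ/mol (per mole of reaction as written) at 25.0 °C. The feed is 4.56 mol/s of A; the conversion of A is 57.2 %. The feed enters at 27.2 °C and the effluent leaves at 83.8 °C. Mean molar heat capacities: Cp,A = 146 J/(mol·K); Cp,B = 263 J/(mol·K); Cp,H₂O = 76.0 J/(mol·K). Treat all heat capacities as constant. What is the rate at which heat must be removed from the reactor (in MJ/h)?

Extent of reaction ξ = 0.572 × 4.56 / 2 = 1.3042 mol/s
Reaction term: ξ·ΔH°_rxn = 1.3042 × -49.3 = -64.295 kJ/s
Sensible, feed 27.2→25 °C: -1.4647 kJ/s
Outlet flows (mol/s): A 1.9517, B 1.3042, H₂O 1.3042
Sensible, products 25→83.8 °C: 42.751 kJ/s
Q = ΔH = -23.009 kJ/s = -23.009 kW
Heat removed = 82.832 MJ/h

Q_out = 82.8 MJ/h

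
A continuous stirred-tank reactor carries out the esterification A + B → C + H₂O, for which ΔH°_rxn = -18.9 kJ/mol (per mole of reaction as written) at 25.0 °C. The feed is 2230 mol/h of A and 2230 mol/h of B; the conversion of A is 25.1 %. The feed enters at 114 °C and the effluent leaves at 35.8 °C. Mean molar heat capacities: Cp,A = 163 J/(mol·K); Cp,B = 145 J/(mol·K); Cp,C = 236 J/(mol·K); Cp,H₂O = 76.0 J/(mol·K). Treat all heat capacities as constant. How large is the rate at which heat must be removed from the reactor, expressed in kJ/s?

Extent of reaction ξ = 0.251 × 2230 = 559.73 mol/h
Reaction term: ξ·ΔH°_rxn = 559.73 × -18.9 = -10579 kJ/h
Sensible, feed 114→25 °C: -61129 kJ/h
Outlet flows (mol/h): A 1670.3, B 1670.3, C 559.73, H₂O 559.73
Sensible, products 25→35.8 °C: 7442.1 kJ/h
Q = ΔH = -64266 kJ/h = -17.852 kW
Heat removed = 17.852 kJ/s

Q_out = 17.9 kJ/s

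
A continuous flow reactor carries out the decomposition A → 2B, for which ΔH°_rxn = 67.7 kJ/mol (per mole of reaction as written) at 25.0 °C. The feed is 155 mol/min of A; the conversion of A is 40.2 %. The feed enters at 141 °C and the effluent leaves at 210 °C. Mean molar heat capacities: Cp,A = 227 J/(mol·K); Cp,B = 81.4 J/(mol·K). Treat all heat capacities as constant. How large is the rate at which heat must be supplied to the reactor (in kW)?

Q_in = 98.4 kW

Extent of reaction ξ = 0.402 × 155 = 62.31 mol/min
Reaction term: ξ·ΔH°_rxn = 62.31 × 67.7 = 4218.4 kJ/min
Sensible, feed 141→25 °C: -4081.5 kJ/min
Outlet flows (mol/min): A 92.69, B 124.62
Sensible, products 25→210 °C: 5769.2 kJ/min
Q = ΔH = 5906.1 kJ/min = 98.435 kW
Heat supplied = 98.435 kW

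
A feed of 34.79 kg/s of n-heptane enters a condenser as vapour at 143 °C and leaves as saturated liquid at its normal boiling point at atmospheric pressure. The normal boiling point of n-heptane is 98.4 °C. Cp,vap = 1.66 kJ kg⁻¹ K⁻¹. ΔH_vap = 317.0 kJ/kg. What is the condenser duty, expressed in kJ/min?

Q_c = 816000 kJ/min

vapour 143→98.4 °C: -74.036 kJ/kg
condensation at 98.4 °C: -317 kJ/kg
Δh = -74.036 + -317 = -391.04 kJ/kg
Q = ṁ·Δh = 34.79 kg/s × -391.04 kJ/kg = -13604 kJ/s
|Q| = 13604 kW = 816250 kJ/min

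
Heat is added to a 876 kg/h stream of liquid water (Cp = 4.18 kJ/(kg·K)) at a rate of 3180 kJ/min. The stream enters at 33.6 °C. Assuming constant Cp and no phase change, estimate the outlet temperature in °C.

Q = 3180 kJ/min = 190800 kJ/h
ΔT = Q/(ṁ·Cp) = 190800/(876×4.18) = 52.107 K
T_out = 33.6 + 52.107 = 85.707 °C

T_out = 85.7 °C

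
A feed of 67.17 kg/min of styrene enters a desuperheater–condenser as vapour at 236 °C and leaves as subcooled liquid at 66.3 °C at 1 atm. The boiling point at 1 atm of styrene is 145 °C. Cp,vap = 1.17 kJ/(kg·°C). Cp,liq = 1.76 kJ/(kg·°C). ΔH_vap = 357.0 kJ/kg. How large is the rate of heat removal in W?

vapour 236→145 °C: -106.47 kJ/kg
condensation at 145 °C: -357 kJ/kg
liquid 145→66.3 °C: -138.51 kJ/kg
Δh = -106.47 + -357 + -138.51 = -601.98 kJ/kg
Q = ṁ·Δh = 67.17 kg/min × -601.98 kJ/kg = -40435 kJ/min
|Q| = 673.92 kW = 673920 W

Q_c = 674000 W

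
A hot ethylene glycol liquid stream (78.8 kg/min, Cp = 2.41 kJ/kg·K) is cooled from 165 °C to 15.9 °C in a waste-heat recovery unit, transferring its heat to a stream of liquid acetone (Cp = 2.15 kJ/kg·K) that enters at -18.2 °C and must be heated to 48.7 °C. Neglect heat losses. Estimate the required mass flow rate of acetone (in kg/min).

ṁ_c = 197 kg/min

Heat released by hot stream: Q = 78.8 × 2.41 × (165 − 15.9) = 28315 kJ/min
Energy balance on cold side (adiabatic exchanger): Q = ṁ_c·Cp_c·(T_c,out − T_c,in)
ṁ_c = 28315 / [2.15 × (48.7 − -18.2)] = 196.86 kg/min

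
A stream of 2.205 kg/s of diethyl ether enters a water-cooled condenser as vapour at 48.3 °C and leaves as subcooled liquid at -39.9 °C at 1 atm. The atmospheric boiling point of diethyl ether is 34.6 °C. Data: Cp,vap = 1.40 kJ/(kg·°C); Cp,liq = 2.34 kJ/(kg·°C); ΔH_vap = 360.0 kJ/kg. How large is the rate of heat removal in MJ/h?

Q_c = 4390 MJ/h

vapour 48.3→34.6 °C: -19.18 kJ/kg
condensation at 34.6 °C: -360 kJ/kg
liquid 34.6→-39.9 °C: -174.33 kJ/kg
Δh = -19.18 + -360 + -174.33 = -553.51 kJ/kg
Q = ṁ·Δh = 2.205 kg/s × -553.51 kJ/kg = -1220.5 kJ/s
|Q| = 1220.5 kW = 4393.8 MJ/h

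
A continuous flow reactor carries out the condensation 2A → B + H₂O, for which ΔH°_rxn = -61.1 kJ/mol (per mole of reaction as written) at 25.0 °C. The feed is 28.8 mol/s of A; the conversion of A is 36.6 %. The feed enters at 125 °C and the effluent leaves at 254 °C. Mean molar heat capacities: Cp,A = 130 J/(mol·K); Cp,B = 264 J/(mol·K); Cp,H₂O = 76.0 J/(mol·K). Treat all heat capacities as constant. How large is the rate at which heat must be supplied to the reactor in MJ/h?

Extent of reaction ξ = 0.366 × 28.8 / 2 = 5.2704 mol/s
Reaction term: ξ·ΔH°_rxn = 5.2704 × -61.1 = -322.02 kJ/s
Sensible, feed 125→25 °C: -374.4 kJ/s
Outlet flows (mol/s): A 18.259, B 5.2704, H₂O 5.2704
Sensible, products 25→254 °C: 953.93 kJ/s
Q = ΔH = 257.51 kJ/s = 257.51 kW
Heat supplied = 927.03 MJ/h

Q_in = 927 MJ/h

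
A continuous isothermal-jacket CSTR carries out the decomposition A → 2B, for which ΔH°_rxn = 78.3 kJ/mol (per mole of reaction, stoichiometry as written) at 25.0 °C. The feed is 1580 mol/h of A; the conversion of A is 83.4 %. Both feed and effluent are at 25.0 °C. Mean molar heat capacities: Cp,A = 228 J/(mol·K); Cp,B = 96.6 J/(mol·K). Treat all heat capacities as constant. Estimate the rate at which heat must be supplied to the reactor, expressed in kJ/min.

Q_in = 1720 kJ/min

Extent of reaction ξ = 0.834 × 1580 = 1317.7 mol/h
Reaction term: ξ·ΔH°_rxn = 1317.7 × 78.3 = 103180 kJ/h
Q = ΔH = 103180 kJ/h = 28.66 kW
Heat supplied = 1719.6 kJ/min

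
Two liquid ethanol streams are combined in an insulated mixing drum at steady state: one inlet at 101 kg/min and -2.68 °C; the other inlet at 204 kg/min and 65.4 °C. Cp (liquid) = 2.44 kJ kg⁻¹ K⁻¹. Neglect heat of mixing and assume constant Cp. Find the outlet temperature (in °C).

T_out = 42.9 °C

No heat crosses the boundary, so H_out = H_in.
Σ ṁᵢCp,ᵢTᵢ = 101×2.44×-2.68 + 204×2.44×65.4 = 31893
Σ ṁᵢCp,ᵢ = 101×2.44 + 204×2.44 = 744.2
T_out = 31893 / 744.2 = 42.855 °C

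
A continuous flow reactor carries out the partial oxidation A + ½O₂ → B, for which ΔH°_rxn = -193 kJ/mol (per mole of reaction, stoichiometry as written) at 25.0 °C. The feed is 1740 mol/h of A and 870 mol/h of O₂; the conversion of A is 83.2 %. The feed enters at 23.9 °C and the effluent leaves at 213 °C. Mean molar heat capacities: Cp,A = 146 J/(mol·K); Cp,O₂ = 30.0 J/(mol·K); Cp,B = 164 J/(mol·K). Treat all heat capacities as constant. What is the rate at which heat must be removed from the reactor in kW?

Q_out = 62.7 kW

Extent of reaction ξ = 0.832 × 1740 = 1447.7 mol/h
Reaction term: ξ·ΔH°_rxn = 1447.7 × -193 = -279400 kJ/h
Sensible, feed 23.9→25 °C: 308.15 kJ/h
Outlet flows (mol/h): A 292.32, O₂ 146.16, B 1447.7
Sensible, products 25→213 °C: 53483 kJ/h
Q = ΔH = -225610 kJ/h = -62.67 kW
Heat removed = 62.67 kW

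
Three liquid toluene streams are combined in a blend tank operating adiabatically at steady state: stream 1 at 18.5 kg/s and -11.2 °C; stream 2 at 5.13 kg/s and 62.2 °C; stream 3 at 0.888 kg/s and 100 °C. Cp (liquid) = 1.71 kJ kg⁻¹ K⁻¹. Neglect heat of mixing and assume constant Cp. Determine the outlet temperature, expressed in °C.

T_out = 8.19 °C

Energy balance with Q = 0: Σ ṁᵢCp,ᵢ(T_out − Tᵢ) = 0
T_out = Σ ṁᵢCp,ᵢTᵢ / Σ ṁᵢCp,ᵢ
      = 343.17 / 41.926 = 8.1853 °C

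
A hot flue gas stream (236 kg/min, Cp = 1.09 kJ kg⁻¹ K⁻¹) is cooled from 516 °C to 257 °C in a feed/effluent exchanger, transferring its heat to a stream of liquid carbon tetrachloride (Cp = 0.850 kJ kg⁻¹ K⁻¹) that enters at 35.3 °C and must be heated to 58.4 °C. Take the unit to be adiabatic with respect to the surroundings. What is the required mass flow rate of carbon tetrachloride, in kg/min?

ṁ_c = 3390 kg/min

Heat released by hot stream: Q = 236 × 1.09 × (516 − 257) = 66625 kJ/min
Energy balance on cold side (adiabatic exchanger): Q = ṁ_c·Cp_c·(T_c,out − T_c,in)
ṁ_c = 66625 / [0.850 × (58.4 − 35.3)] = 3393.2 kg/min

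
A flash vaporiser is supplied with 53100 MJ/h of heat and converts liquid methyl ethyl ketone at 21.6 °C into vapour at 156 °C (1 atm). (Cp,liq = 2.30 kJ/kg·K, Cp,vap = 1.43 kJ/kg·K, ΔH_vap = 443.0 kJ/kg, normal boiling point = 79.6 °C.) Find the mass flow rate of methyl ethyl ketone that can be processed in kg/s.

ṁ = 21.5 kg/s

Δh = 2.30×(79.6−21.6) + 443.0 + 1.43×(156−79.6) = 685.65 kJ/kg
Q = 53100 MJ/h = 14750 kJ/s = 14750 kJ/s
ṁ = Q/Δh = 14750 / 685.65 = 21.512 kg/s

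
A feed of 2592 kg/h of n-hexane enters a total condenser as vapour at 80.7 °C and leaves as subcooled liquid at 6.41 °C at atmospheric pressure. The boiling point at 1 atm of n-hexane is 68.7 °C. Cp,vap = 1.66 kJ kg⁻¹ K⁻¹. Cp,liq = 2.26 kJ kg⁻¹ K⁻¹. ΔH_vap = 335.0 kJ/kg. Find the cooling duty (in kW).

Q_c = 357 kW

vapour 80.7→68.7 °C: -19.92 kJ/kg
condensation at 68.7 °C: -335 kJ/kg
liquid 68.7→6.41 °C: -140.78 kJ/kg
Δh = -19.92 + -335 + -140.78 = -495.7 kJ/kg
Q = ṁ·Δh = 2592 kg/h × -495.7 kJ/kg = -1.2848e+06 kJ/h
|Q| = 356.9 kW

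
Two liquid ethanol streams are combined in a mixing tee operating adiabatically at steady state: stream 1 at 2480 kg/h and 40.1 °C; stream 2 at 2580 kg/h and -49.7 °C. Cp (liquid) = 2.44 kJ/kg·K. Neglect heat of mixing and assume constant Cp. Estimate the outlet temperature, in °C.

T_out = -5.69 °C

No heat crosses the boundary, so H_out = H_in.
T_out = Σ ṁᵢCp,ᵢTᵢ / Σ ṁᵢCp,ᵢ
      = -70218 / 12346 = -5.6874 °C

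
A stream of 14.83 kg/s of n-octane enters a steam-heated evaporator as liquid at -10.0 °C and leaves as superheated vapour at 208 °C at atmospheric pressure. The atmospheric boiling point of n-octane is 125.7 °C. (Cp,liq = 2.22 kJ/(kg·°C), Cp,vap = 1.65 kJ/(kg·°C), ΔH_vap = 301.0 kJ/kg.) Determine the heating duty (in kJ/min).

Q = 657000 kJ/min

liquid -10.0→125.7 °C: 301.25 kJ/kg
vaporisation at 125.7 °C: 301 kJ/kg
vapour 125.7→208 °C: 135.79 kJ/kg
Δh = 301.25 + 301 + 135.79 = 738.05 kJ/kg
Q = ṁ·Δh = 14.83 kg/s × 738.05 kJ/kg = 10945 kJ/s
|Q| = 10945 kW = 656720 kJ/min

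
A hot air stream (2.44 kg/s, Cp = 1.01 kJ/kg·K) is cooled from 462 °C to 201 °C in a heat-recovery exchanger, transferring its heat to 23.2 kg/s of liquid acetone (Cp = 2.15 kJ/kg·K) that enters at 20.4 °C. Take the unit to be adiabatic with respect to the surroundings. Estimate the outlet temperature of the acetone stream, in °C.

T_c,out = 33.3 °C

Heat released by hot stream: Q = 2.44 × 1.01 × (462 − 201) = 643.21 kJ/s
Energy balance on cold side (adiabatic exchanger): Q = ṁ_c·Cp_c·(T_c,out − T_c,in)
T_c,out = 20.4 + 643.21/(23.2 × 2.15) = 33.295 °C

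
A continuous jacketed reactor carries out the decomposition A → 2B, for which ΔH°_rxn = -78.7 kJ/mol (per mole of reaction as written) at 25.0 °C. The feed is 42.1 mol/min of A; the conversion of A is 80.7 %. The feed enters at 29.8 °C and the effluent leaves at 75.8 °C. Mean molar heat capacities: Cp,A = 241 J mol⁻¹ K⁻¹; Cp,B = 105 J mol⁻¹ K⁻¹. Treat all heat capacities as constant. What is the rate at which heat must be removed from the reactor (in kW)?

Extent of reaction ξ = 0.807 × 42.1 = 33.975 mol/min
Reaction term: ξ·ΔH°_rxn = 33.975 × -78.7 = -2673.8 kJ/min
Sensible, feed 29.8→25 °C: -48.701 kJ/min
Outlet flows (mol/min): A 8.1253, B 67.949
Sensible, products 25→75.8 °C: 461.92 kJ/min
Q = ΔH = -2260.6 kJ/min = -37.677 kW
Heat removed = 37.677 kW

Q_out = 37.7 kW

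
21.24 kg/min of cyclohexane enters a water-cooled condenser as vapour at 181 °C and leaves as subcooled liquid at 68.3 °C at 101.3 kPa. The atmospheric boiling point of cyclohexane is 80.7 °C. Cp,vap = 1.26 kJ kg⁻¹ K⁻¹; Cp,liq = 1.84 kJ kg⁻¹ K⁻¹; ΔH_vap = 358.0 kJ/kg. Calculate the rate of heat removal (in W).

Q_c = 180000 W

vapour 181→80.7 °C: -126.38 kJ/kg
condensation at 80.7 °C: -358 kJ/kg
liquid 80.7→68.3 °C: -22.816 kJ/kg
Δh = -126.38 + -358 + -22.816 = -507.19 kJ/kg
Q = ṁ·Δh = 21.24 kg/min × -507.19 kJ/kg = -10773 kJ/min
|Q| = 179.55 kW = 179550 W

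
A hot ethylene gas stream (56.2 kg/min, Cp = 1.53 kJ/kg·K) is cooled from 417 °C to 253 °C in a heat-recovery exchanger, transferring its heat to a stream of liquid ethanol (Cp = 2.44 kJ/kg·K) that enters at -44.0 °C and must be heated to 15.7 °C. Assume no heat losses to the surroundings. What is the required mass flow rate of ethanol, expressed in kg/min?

Heat released by hot stream: Q = 56.2 × 1.53 × (417 − 253) = 14102 kJ/min
Energy balance on cold side (adiabatic exchanger): Q = ṁ_c·Cp_c·(T_c,out − T_c,in)
ṁ_c = 14102 / [2.44 × (15.7 − -44.0)] = 96.807 kg/min

ṁ_c = 96.8 kg/min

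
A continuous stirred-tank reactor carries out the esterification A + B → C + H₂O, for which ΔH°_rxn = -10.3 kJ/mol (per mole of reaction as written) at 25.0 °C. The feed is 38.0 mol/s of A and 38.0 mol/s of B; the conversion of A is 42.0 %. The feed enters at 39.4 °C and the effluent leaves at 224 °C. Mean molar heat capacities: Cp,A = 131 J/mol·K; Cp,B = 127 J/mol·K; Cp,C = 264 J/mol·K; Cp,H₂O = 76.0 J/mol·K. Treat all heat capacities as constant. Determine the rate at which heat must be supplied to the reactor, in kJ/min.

Q_in = 114000 kJ/min

Extent of reaction ξ = 0.420 × 38.0 = 15.96 mol/s
Reaction term: ξ·ΔH°_rxn = 15.96 × -10.3 = -164.39 kJ/s
Sensible, feed 39.4→25 °C: -141.18 kJ/s
Outlet flows (mol/s): A 22.04, B 22.04, C 15.96, H₂O 15.96
Sensible, products 25→224 °C: 2211.4 kJ/s
Q = ΔH = 1905.9 kJ/s = 1905.9 kW
Heat supplied = 114350 kJ/min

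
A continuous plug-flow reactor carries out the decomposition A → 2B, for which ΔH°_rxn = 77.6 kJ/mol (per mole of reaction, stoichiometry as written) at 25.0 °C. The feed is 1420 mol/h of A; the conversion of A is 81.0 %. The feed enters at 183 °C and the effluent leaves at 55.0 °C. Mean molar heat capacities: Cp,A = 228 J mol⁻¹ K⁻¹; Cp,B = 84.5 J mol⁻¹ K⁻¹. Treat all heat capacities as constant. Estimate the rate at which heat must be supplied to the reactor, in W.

Q_in = 12700 W

Extent of reaction ξ = 0.810 × 1420 = 1150.2 mol/h
Reaction term: ξ·ΔH°_rxn = 1150.2 × 77.6 = 89256 kJ/h
Sensible, feed 183→25 °C: -51154 kJ/h
Outlet flows (mol/h): A 269.8, B 2300.4
Sensible, products 25→55.0 °C: 7676.9 kJ/h
Q = ΔH = 45778 kJ/h = 12.716 kW
Heat supplied = 12716 W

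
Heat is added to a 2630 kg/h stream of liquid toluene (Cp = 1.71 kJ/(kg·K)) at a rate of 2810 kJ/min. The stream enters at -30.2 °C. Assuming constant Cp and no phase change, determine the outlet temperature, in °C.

T_out = 7.29 °C

Q = 2810 kJ/min = 168600 kJ/h
ΔT = Q/(ṁ·Cp) = 168600/(2630×1.71) = 37.489 K
T_out = -30.2 + 37.489 = 7.2892 °C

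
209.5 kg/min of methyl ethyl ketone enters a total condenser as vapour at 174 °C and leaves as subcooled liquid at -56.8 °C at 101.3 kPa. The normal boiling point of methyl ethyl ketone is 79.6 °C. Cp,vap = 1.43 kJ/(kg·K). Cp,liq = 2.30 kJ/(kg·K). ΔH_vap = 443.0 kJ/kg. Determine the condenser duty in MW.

vapour 174→79.6 °C: -134.99 kJ/kg
condensation at 79.6 °C: -443 kJ/kg
liquid 79.6→-56.8 °C: -313.72 kJ/kg
Δh = -134.99 + -443 + -313.72 = -891.71 kJ/kg
Q = ṁ·Δh = 209.5 kg/min × -891.71 kJ/kg = -186810 kJ/min
|Q| = 3113.6 kW = 3.1136 MW

Q_c = 3.11 MW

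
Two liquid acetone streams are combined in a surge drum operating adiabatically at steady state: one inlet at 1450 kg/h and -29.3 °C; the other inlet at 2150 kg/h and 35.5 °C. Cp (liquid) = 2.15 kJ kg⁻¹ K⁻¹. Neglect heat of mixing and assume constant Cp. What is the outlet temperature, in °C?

T_out = 9.40 °C

No heat crosses the boundary, so H_out = H_in.
Σ ṁᵢCp,ᵢTᵢ = 1450×2.15×-29.3 + 2150×2.15×35.5 = 72756
Σ ṁᵢCp,ᵢ = 1450×2.15 + 2150×2.15 = 7740
T_out = 72756 / 7740 = 9.4 °C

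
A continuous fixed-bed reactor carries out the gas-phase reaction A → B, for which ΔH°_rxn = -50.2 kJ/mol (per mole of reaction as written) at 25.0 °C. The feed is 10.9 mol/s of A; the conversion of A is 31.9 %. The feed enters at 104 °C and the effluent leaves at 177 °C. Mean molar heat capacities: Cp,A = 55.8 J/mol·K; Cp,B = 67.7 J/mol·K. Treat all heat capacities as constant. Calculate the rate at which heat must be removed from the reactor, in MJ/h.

Extent of reaction ξ = 0.319 × 10.9 = 3.4771 mol/s
Reaction term: ξ·ΔH°_rxn = 3.4771 × -50.2 = -174.55 kJ/s
Sensible, feed 104→25 °C: -48.049 kJ/s
Outlet flows (mol/s): A 7.4229, B 3.4771
Sensible, products 25→177 °C: 98.739 kJ/s
Q = ΔH = -123.86 kJ/s = -123.86 kW
Heat removed = 445.9 MJ/h

Q_out = 446 MJ/h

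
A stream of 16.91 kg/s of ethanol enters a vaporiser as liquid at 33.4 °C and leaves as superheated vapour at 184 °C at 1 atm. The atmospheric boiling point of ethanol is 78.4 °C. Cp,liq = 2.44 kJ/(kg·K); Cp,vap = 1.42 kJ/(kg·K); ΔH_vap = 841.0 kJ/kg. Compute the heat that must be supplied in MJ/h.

Q = 67000 MJ/h

liquid 33.4→78.4 °C: 109.8 kJ/kg
vaporisation at 78.4 °C: 841 kJ/kg
vapour 78.4→184 °C: 149.95 kJ/kg
Δh = 109.8 + 841 + 149.95 = 1100.8 kJ/kg
Q = ṁ·Δh = 16.91 kg/s × 1100.8 kJ/kg = 18614 kJ/s
|Q| = 18614 kW = 67009 MJ/h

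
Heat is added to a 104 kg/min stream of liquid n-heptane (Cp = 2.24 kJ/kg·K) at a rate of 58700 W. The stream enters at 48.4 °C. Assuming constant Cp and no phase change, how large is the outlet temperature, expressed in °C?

Q = 58700 W = 3522 kJ/min
ΔT = Q/(ṁ·Cp) = 3522/(104×2.24) = 15.118 K
T_out = 48.4 + 15.118 = 63.518 °C

T_out = 63.5 °C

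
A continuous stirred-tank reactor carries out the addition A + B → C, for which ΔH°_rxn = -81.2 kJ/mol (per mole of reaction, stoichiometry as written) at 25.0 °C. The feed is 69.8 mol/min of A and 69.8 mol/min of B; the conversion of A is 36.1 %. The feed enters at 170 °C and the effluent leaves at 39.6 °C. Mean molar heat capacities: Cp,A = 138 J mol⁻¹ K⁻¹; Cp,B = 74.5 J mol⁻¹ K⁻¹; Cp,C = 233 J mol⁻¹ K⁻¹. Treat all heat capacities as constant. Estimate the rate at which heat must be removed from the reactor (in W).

Q_out = 66200 W

Extent of reaction ξ = 0.361 × 69.8 = 25.198 mol/min
Reaction term: ξ·ΔH°_rxn = 25.198 × -81.2 = -2046.1 kJ/min
Sensible, feed 170→25 °C: -2150.7 kJ/min
Outlet flows (mol/min): A 44.602, B 44.602, C 25.198
Sensible, products 25→39.6 °C: 224.1 kJ/min
Q = ΔH = -3972.7 kJ/min = -66.211 kW
Heat removed = 66211 W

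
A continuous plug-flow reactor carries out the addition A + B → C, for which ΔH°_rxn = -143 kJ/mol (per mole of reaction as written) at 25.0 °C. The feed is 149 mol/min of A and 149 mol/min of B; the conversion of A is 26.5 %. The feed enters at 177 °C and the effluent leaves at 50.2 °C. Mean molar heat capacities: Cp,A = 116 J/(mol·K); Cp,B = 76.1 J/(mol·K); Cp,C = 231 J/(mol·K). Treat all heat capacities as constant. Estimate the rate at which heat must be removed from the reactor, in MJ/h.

Extent of reaction ξ = 0.265 × 149 = 39.485 mol/min
Reaction term: ξ·ΔH°_rxn = 39.485 × -143 = -5646.4 kJ/min
Sensible, feed 177→25 °C: -4350.7 kJ/min
Outlet flows (mol/min): A 109.52, B 109.52, C 39.485
Sensible, products 25→50.2 °C: 760 kJ/min
Q = ΔH = -9237 kJ/min = -153.95 kW
Heat removed = 554.22 MJ/h

Q_out = 554 MJ/h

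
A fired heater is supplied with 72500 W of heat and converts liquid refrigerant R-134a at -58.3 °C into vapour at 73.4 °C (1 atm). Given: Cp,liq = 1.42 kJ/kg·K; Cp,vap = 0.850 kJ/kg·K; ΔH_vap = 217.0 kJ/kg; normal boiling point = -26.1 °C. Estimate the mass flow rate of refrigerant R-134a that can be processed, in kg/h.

ṁ = 752 kg/h

Δh = 1.42×(-26.1−-58.3) + 217.0 + 0.850×(73.4−-26.1) = 347.3 kJ/kg
Q = 72500 W = 72.5 kJ/s = 261000 kJ/h
ṁ = Q/Δh = 261000 / 347.3 = 751.51 kg/h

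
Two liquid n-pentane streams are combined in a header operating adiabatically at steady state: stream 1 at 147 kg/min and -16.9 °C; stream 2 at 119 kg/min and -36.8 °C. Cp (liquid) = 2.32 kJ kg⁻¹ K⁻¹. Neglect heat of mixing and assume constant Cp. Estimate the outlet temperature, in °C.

Adiabatic, steady state ⇒ Σ ṁᵢCp,ᵢ(T_out − Tᵢ) = 0
T_out = Σ ṁᵢCp,ᵢTᵢ / Σ ṁᵢCp,ᵢ
      = -15923 / 617.12 = -25.803 °C

T_out = -25.8 °C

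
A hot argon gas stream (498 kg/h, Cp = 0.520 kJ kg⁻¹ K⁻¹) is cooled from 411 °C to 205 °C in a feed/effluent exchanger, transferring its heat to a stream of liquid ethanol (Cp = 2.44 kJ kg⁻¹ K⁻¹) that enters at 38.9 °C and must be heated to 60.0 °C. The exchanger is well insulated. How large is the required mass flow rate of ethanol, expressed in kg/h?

ṁ_c = 1040 kg/h

Heat released by hot stream: Q = 498 × 0.520 × (411 − 205) = 53346 kJ/h
Energy balance on cold side (adiabatic exchanger): Q = ṁ_c·Cp_c·(T_c,out − T_c,in)
ṁ_c = 53346 / [2.44 × (60.0 − 38.9)] = 1036.2 kg/h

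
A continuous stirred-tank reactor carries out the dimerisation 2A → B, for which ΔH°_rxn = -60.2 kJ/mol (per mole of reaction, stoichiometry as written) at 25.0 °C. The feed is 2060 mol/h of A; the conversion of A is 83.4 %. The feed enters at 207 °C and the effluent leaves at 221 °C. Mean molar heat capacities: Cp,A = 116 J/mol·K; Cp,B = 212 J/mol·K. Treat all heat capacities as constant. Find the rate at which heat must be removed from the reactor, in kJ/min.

Extent of reaction ξ = 0.834 × 2060 / 2 = 859.02 mol/h
Reaction term: ξ·ΔH°_rxn = 859.02 × -60.2 = -51713 kJ/h
Sensible, feed 207→25 °C: -43491 kJ/h
Outlet flows (mol/h): A 341.96, B 859.02
Sensible, products 25→221 °C: 43469 kJ/h
Q = ΔH = -51735 kJ/h = -14.371 kW
Heat removed = 862.25 kJ/min

Q_out = 862 kJ/min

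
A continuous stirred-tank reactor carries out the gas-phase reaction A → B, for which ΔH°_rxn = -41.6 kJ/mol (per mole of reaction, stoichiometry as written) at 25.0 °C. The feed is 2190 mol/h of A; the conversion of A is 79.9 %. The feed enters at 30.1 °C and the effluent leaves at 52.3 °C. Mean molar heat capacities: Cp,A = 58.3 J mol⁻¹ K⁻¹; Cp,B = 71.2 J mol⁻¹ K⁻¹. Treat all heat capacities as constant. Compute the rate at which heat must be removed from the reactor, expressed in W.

Extent of reaction ξ = 0.799 × 2190 = 1749.8 mol/h
Reaction term: ξ·ΔH°_rxn = 1749.8 × -41.6 = -72792 kJ/h
Sensible, feed 30.1→25 °C: -651.15 kJ/h
Outlet flows (mol/h): A 440.19, B 1749.8
Sensible, products 25→52.3 °C: 4101.8 kJ/h
Q = ΔH = -69341 kJ/h = -19.262 kW
Heat removed = 19262 W

Q_out = 19300 W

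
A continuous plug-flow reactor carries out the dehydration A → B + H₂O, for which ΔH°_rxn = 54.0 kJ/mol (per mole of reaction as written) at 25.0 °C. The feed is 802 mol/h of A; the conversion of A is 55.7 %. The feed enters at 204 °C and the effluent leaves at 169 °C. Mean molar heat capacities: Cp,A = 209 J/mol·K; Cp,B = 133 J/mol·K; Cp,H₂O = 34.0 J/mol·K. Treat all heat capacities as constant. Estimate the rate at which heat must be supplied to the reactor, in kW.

Q_in = 4.32 kW

Extent of reaction ξ = 0.557 × 802 = 446.71 mol/h
Reaction term: ξ·ΔH°_rxn = 446.71 × 54.0 = 24123 kJ/h
Sensible, feed 204→25 °C: -30004 kJ/h
Outlet flows (mol/h): A 355.29, B 446.71, H₂O 446.71
Sensible, products 25→169 °C: 21435 kJ/h
Q = ΔH = 15554 kJ/h = 4.3206 kW
Heat supplied = 4.3206 kW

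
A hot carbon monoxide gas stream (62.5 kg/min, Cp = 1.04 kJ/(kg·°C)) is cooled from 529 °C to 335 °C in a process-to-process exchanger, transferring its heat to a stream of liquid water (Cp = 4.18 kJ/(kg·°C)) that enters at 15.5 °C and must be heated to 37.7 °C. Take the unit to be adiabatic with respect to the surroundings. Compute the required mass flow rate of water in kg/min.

ṁ_c = 136 kg/min

Heat released by hot stream: Q = 62.5 × 1.04 × (529 − 335) = 12610 kJ/min
Energy balance on cold side (adiabatic exchanger): Q = ṁ_c·Cp_c·(T_c,out − T_c,in)
ṁ_c = 12610 / [4.18 × (37.7 − 15.5)] = 135.89 kg/min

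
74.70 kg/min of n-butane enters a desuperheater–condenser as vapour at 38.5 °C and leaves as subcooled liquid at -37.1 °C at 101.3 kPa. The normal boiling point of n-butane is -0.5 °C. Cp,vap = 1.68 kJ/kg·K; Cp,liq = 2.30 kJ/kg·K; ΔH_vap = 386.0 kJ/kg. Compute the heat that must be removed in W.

Q_c = 667000 W

vapour 38.5→-0.5 °C: -65.52 kJ/kg
condensation at -0.5 °C: -386 kJ/kg
liquid -0.5→-37.1 °C: -84.18 kJ/kg
Δh = -65.52 + -386 + -84.18 = -535.7 kJ/kg
Q = ṁ·Δh = 74.70 kg/min × -535.7 kJ/kg = -40017 kJ/min
|Q| = 666.95 kW = 666950 W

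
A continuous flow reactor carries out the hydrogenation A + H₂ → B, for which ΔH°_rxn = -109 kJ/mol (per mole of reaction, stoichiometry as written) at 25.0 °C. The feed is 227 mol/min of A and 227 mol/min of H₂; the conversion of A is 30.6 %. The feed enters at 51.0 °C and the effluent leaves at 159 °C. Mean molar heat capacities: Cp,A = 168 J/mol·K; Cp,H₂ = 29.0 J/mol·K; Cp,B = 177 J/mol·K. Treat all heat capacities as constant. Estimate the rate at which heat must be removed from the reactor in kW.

Extent of reaction ξ = 0.306 × 227 = 69.462 mol/min
Reaction term: ξ·ΔH°_rxn = 69.462 × -109 = -7571.4 kJ/min
Sensible, feed 51.0→25 °C: -1162.7 kJ/min
Outlet flows (mol/min): A 157.54, H₂ 157.54, B 69.462
Sensible, products 25→159 °C: 5806.2 kJ/min
Q = ΔH = -2927.9 kJ/min = -48.798 kW
Heat removed = 48.798 kW

Q_out = 48.8 kW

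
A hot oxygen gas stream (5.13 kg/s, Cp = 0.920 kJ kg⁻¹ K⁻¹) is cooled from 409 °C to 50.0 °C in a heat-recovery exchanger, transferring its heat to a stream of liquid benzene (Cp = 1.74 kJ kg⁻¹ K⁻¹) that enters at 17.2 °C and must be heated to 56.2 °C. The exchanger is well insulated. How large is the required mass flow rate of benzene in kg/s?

ṁ_c = 25.0 kg/s

Heat released by hot stream: Q = 5.13 × 0.920 × (409 − 50.0) = 1694.3 kJ/s
Energy balance on cold side (adiabatic exchanger): Q = ṁ_c·Cp_c·(T_c,out − T_c,in)
ṁ_c = 1694.3 / [1.74 × (56.2 − 17.2)] = 24.968 kg/s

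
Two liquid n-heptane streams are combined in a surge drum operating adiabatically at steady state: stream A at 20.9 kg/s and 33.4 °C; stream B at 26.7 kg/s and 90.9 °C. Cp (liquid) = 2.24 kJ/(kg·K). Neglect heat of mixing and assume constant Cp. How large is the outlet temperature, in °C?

T_out = 65.7 °C

Adiabatic, steady state ⇒ Σ ṁᵢCp,ᵢ(T_out − Tᵢ) = 0
T_out = Σ ṁᵢCp,ᵢTᵢ / Σ ṁᵢCp,ᵢ
      = 7000.2 / 106.62 = 65.653 °C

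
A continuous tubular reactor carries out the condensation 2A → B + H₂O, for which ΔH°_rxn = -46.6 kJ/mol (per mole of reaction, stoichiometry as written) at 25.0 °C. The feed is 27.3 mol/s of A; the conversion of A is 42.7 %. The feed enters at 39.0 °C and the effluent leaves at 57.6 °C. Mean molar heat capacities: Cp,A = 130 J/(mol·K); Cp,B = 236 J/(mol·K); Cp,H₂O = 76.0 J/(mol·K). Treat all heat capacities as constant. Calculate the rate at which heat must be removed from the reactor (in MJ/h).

Q_out = 705 MJ/h

Extent of reaction ξ = 0.427 × 27.3 / 2 = 5.8285 mol/s
Reaction term: ξ·ΔH°_rxn = 5.8285 × -46.6 = -271.61 kJ/s
Sensible, feed 39.0→25 °C: -49.686 kJ/s
Outlet flows (mol/s): A 15.643, B 5.8285, H₂O 5.8285
Sensible, products 25→57.6 °C: 125.58 kJ/s
Q = ΔH = -195.72 kJ/s = -195.72 kW
Heat removed = 704.59 MJ/h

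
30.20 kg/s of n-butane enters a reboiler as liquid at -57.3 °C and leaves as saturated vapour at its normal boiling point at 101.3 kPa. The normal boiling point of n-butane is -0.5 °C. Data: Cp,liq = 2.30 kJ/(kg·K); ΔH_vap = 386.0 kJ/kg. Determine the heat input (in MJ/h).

liquid -57.3→-0.5 °C: 130.64 kJ/kg
vaporisation at -0.5 °C: 386 kJ/kg
Δh = 130.64 + 386 = 516.64 kJ/kg
Q = ṁ·Δh = 30.20 kg/s × 516.64 kJ/kg = 15603 kJ/s
|Q| = 15603 kW = 56169 MJ/h

Q = 56200 MJ/h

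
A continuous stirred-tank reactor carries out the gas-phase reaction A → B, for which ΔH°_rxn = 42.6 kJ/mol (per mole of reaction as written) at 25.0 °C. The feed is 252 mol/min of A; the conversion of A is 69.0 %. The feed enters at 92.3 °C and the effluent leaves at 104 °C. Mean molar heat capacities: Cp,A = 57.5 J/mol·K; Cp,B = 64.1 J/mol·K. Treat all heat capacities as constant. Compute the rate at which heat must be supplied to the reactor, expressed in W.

Q_in = 128000 W

Extent of reaction ξ = 0.690 × 252 = 173.88 mol/min
Reaction term: ξ·ΔH°_rxn = 173.88 × 42.6 = 7407.3 kJ/min
Sensible, feed 92.3→25 °C: -975.18 kJ/min
Outlet flows (mol/min): A 78.12, B 173.88
Sensible, products 25→104 °C: 1235.4 kJ/min
Q = ΔH = 7667.5 kJ/min = 127.79 kW
Heat supplied = 127790 W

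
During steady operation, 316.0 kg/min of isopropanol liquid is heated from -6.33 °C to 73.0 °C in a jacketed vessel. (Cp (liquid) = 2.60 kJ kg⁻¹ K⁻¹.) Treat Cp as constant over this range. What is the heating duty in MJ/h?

Q = 3910 MJ/h

Q = ṁ·Cp·ΔT = 316.0 × 2.60 × (73.0 − -6.33) = 65178 kJ/min
Converting: 65178 / 60 s = 1086.3 kW
Heating duty = 3910.7 MJ/h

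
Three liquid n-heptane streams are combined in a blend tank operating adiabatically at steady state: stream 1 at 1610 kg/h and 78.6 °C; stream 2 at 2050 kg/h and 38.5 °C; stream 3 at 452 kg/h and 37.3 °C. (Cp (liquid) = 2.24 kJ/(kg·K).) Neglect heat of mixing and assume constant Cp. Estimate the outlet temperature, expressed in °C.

T_out = 54.1 °C

Energy balance with Q = 0: Σ ṁᵢCp,ᵢ(T_out − Tᵢ) = 0
Σ ṁᵢCp,ᵢTᵢ = 1610×2.24×78.6 + 2050×2.24×38.5 + 452×2.24×37.3 = 498020
Σ ṁᵢCp,ᵢ = 1610×2.24 + 2050×2.24 + 452×2.24 = 9210.9
T_out = 498020 / 9210.9 = 54.069 °C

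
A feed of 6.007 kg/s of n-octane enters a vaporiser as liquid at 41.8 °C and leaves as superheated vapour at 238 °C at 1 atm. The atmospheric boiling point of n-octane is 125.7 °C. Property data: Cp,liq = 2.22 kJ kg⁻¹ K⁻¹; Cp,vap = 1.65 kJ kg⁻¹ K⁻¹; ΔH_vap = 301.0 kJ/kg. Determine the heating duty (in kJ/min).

Q = 242000 kJ/min

liquid 41.8→125.7 °C: 186.26 kJ/kg
vaporisation at 125.7 °C: 301 kJ/kg
vapour 125.7→238 °C: 185.29 kJ/kg
Δh = 186.26 + 301 + 185.29 = 672.55 kJ/kg
Q = ṁ·Δh = 6.007 kg/s × 672.55 kJ/kg = 4040 kJ/s
|Q| = 4040 kW = 242400 kJ/min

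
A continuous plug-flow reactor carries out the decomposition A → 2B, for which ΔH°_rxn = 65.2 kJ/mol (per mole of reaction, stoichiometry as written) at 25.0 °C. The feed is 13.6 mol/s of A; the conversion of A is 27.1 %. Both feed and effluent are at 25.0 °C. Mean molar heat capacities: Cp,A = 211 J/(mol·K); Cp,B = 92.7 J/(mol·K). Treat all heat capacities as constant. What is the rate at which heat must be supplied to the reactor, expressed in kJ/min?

Extent of reaction ξ = 0.271 × 13.6 = 3.6856 mol/s
Reaction term: ξ·ΔH°_rxn = 3.6856 × 65.2 = 240.3 kJ/s
Q = ΔH = 240.3 kJ/s = 240.3 kW
Heat supplied = 14418 kJ/min

Q_in = 14400 kJ/min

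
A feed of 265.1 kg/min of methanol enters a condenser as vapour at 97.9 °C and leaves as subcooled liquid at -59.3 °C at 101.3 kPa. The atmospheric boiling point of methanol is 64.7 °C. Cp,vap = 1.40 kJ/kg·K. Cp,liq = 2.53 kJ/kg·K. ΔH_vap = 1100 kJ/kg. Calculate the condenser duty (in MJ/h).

Q_c = 23200 MJ/h

vapour 97.9→64.7 °C: -46.48 kJ/kg
condensation at 64.7 °C: -1100 kJ/kg
liquid 64.7→-59.3 °C: -313.72 kJ/kg
Δh = -46.48 + -1100 + -313.72 = -1460.2 kJ/kg
Q = ṁ·Δh = 265.1 kg/min × -1460.2 kJ/kg = -387100 kJ/min
|Q| = 6451.7 kW = 23226 MJ/h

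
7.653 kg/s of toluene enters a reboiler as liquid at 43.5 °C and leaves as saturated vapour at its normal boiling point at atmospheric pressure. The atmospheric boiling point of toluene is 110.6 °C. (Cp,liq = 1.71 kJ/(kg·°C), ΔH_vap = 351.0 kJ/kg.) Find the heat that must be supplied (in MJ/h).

liquid 43.5→110.6 °C: 114.74 kJ/kg
vaporisation at 110.6 °C: 351 kJ/kg
Δh = 114.74 + 351 = 465.74 kJ/kg
Q = ṁ·Δh = 7.653 kg/s × 465.74 kJ/kg = 3564.3 kJ/s
|Q| = 3564.3 kW = 12832 MJ/h

Q = 12800 MJ/h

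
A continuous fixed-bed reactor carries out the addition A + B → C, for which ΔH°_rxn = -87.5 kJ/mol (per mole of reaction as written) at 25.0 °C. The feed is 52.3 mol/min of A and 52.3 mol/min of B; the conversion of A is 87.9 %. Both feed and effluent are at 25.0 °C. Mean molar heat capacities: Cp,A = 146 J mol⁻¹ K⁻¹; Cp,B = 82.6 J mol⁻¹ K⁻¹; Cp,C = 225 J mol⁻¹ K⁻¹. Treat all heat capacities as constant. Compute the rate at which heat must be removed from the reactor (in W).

Q_out = 67000 W

Extent of reaction ξ = 0.879 × 52.3 = 45.972 mol/min
Reaction term: ξ·ΔH°_rxn = 45.972 × -87.5 = -4022.5 kJ/min
Q = ΔH = -4022.5 kJ/min = -67.042 kW
Heat removed = 67042 W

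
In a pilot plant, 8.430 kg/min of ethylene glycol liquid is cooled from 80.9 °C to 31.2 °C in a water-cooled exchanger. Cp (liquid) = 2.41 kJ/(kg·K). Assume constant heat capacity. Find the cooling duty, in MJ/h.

Q_c = 60.6 MJ/h

Q = ṁ·Cp·ΔT = 8.430 × 2.41 × (31.2 − 80.9) = -1009.7 kJ/min
Converting: 1009.7 / 60 s = 16.829 kW
Cooling duty = 60.583 MJ/h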